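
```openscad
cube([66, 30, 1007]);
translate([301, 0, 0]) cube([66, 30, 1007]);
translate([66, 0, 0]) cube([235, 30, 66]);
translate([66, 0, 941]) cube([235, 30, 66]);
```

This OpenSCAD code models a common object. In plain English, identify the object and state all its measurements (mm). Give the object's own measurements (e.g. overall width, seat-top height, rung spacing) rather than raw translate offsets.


A rectangular picture frame lying in the x–z plane (depth along y). The opening is 235 mm wide (x) by 875 mm tall (z), surrounded by a border 66 mm wide on all four sides. The frame is 30 mm deep and is made of two full-height vertical stiles with two horizontal rails fitted between them.


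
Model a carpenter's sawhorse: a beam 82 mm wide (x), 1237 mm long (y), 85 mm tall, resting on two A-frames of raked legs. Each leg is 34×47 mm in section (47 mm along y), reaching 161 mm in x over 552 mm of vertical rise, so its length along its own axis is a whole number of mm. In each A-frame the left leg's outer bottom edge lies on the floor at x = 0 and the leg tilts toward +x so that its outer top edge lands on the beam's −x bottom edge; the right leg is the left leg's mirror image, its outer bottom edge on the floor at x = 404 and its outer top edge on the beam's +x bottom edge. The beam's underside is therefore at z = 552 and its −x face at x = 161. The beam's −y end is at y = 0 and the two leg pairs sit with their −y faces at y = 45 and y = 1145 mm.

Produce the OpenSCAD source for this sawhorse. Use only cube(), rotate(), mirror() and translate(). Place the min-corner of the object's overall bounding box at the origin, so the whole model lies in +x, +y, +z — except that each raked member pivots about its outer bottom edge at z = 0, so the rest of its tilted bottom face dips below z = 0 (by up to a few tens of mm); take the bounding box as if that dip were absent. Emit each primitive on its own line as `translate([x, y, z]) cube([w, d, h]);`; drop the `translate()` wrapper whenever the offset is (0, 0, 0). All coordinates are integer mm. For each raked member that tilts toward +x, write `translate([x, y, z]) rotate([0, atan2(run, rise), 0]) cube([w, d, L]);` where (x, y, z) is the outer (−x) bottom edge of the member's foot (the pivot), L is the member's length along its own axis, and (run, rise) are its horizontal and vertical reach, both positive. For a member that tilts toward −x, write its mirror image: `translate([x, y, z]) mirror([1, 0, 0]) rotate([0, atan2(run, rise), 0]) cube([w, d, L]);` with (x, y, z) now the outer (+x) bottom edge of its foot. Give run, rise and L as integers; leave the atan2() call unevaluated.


translate([161, 0, 552]) cube([82, 1237, 85]);
translate([0, 45, 0]) rotate([0, atan2(161, 552), 0]) cube([34, 47, 575]);
translate([404, 45, 0]) mirror([1, 0, 0]) rotate([0, atan2(161, 552), 0]) cube([34, 47, 575]);
translate([0, 1145, 0]) rotate([0, atan2(161, 552), 0]) cube([34, 47, 575]);
translate([404, 1145, 0]) mirror([1, 0, 0]) rotate([0, atan2(161, 552), 0]) cube([34, 47, 575]);


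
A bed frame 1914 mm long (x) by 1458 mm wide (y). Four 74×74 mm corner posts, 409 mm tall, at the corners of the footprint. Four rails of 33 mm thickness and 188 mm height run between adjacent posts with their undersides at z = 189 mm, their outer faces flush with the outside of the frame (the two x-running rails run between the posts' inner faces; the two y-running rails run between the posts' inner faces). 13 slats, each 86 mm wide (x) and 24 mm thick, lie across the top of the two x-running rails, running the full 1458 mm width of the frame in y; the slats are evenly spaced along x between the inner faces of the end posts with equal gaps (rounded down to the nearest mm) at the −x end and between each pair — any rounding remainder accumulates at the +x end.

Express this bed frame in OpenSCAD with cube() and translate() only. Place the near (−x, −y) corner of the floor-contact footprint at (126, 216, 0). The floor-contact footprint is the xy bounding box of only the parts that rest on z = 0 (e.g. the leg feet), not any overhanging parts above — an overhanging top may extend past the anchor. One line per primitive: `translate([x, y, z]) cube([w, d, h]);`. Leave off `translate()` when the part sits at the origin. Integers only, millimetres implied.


translate([126, 216, 0]) cube([74, 74, 409]);
translate([126, 1600, 0]) cube([74, 74, 409]);
translate([1966, 216, 0]) cube([74, 74, 409]);
translate([1966, 1600, 0]) cube([74, 74, 409]);
translate([200, 216, 189]) cube([1766, 33, 188]);
translate([200, 1641, 189]) cube([1766, 33, 188]);
translate([126, 290, 189]) cube([33, 1310, 188]);
translate([2007, 290, 189]) cube([33, 1310, 188]);
translate([246, 216, 377]) cube([86, 1458, 24]);
translate([378, 216, 377]) cube([86, 1458, 24]);
translate([510, 216, 377]) cube([86, 1458, 24]);
translate([642, 216, 377]) cube([86, 1458, 24]);
translate([774, 216, 377]) cube([86, 1458, 24]);
translate([906, 216, 377]) cube([86, 1458, 24]);
translate([1038, 216, 377]) cube([86, 1458, 24]);
translate([1170, 216, 377]) cube([86, 1458, 24]);
translate([1302, 216, 377]) cube([86, 1458, 24]);
translate([1434, 216, 377]) cube([86, 1458, 24]);
translate([1566, 216, 377]) cube([86, 1458, 24]);
translate([1698, 216, 377]) cube([86, 1458, 24]);
translate([1830, 216, 377]) cube([86, 1458, 24]);


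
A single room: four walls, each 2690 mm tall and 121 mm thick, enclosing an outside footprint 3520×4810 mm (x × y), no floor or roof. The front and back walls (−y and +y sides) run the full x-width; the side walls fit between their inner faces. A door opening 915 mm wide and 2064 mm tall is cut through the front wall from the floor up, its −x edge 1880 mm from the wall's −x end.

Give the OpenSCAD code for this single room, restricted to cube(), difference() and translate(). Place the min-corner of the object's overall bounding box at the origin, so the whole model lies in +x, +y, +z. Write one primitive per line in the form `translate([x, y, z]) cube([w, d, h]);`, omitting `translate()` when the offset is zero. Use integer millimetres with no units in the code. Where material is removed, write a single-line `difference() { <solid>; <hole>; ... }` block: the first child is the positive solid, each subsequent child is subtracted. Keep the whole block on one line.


difference() { cube([3520, 121, 2690]); translate([1880, 0, 0]) cube([915, 121, 2064]); }
translate([0, 4689, 0]) cube([3520, 121, 2690]);
translate([0, 121, 0]) cube([121, 4568, 2690]);
translate([3399, 121, 0]) cube([121, 4568, 2690]);


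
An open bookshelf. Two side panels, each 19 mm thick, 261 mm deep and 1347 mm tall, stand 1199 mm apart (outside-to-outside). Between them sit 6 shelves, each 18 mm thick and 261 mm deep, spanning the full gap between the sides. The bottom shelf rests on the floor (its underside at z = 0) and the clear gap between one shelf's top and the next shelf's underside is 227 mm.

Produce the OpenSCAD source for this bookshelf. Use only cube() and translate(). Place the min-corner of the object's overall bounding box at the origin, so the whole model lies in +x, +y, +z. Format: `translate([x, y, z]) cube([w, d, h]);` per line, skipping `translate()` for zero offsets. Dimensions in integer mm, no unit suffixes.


cube([19, 261, 1347]);
translate([1180, 0, 0]) cube([19, 261, 1347]);
translate([19, 0, 0]) cube([1161, 261, 18]);
translate([19, 0, 245]) cube([1161, 261, 18]);
translate([19, 0, 490]) cube([1161, 261, 18]);
translate([19, 0, 735]) cube([1161, 261, 18]);
translate([19, 0, 980]) cube([1161, 261, 18]);
translate([19, 0, 1225]) cube([1161, 261, 18]);


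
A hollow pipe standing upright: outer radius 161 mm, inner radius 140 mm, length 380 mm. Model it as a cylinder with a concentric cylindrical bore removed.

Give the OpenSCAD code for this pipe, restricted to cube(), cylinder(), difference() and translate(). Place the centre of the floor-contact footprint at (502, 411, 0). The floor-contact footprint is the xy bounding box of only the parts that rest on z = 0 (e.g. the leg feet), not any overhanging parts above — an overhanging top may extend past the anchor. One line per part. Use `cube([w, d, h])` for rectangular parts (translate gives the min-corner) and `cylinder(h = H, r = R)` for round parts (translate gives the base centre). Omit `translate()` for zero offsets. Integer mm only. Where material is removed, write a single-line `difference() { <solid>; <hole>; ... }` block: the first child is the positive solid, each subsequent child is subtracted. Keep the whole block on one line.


difference() { translate([502, 411, 0]) cylinder(h = 380, r = 161); translate([502, 411, 0]) cylinder(h = 380, r = 140); }


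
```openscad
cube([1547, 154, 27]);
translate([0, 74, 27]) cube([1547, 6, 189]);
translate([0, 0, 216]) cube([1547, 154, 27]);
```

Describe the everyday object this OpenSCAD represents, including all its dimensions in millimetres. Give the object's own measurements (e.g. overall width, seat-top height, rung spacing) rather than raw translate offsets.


An I-beam lying along x, 1547 mm long. Overall section height 243 mm. Two flanges 154 mm wide (y) and 27 mm thick, one on the floor and one at the top; a web 6 mm thick runs between them, centred on the flange width.


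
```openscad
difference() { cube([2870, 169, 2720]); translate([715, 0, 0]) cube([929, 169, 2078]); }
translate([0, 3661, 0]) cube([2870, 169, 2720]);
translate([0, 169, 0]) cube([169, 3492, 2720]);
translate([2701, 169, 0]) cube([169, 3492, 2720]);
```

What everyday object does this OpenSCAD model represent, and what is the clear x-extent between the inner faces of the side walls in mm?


A single room. The interior width is 2532 mm.

Four walls enclosing a rectangle with a door in the front wall — a room. Outside width 2870 minus two 169 mm walls gives 2532 mm.


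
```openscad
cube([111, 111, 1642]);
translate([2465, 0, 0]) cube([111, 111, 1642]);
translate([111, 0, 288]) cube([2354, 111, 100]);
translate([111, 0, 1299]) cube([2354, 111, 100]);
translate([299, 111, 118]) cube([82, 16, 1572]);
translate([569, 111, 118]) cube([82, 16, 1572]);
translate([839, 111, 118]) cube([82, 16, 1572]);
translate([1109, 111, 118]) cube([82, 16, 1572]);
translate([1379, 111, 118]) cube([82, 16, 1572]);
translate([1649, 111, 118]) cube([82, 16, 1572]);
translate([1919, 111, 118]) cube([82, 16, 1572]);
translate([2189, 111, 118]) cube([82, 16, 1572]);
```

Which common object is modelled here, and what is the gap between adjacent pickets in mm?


A fence section. The picket gap is 188 mm.

Two posts, two rails, 8 pickets — a fence section. Span 2354 mm holds 8 pickets of 82 mm with 9 equal gaps: ⌊(2354 − 8·82) / 9⌋ = 188 mm.


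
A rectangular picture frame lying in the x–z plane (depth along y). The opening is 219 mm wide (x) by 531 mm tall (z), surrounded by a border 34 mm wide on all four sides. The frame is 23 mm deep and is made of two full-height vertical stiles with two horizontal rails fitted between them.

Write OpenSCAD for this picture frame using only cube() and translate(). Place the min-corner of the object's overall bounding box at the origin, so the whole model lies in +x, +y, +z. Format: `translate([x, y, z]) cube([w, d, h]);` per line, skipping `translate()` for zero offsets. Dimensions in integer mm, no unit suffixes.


cube([34, 23, 599]);
translate([253, 0, 0]) cube([34, 23, 599]);
translate([34, 0, 0]) cube([219, 23, 34]);
translate([34, 0, 565]) cube([219, 23, 34]);


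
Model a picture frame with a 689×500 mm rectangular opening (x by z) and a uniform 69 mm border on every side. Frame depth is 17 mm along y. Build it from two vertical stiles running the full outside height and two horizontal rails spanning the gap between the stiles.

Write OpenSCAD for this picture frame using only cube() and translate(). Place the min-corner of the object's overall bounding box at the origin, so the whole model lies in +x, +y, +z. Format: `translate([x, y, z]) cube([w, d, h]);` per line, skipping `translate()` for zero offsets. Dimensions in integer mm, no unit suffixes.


cube([69, 17, 638]);
translate([758, 0, 0]) cube([69, 17, 638]);
translate([69, 0, 0]) cube([689, 17, 69]);
translate([69, 0, 569]) cube([689, 17, 69]);


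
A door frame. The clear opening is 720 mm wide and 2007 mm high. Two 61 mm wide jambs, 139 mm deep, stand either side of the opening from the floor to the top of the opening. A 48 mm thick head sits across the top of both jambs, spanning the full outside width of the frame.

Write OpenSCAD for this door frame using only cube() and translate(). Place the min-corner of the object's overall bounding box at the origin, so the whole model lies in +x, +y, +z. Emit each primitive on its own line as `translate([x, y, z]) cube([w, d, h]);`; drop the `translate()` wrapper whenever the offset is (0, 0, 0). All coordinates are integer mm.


cube([61, 139, 2007]);
translate([781, 0, 0]) cube([61, 139, 2007]);
translate([0, 0, 2007]) cube([842, 139, 48]);


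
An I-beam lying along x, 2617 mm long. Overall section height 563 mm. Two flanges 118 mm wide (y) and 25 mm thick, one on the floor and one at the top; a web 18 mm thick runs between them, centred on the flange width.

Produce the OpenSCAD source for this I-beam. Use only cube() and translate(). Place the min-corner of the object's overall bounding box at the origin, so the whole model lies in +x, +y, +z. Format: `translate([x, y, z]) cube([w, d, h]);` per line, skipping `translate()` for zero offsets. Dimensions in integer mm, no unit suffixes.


cube([2617, 118, 25]);
translate([0, 50, 25]) cube([2617, 18, 513]);
translate([0, 0, 538]) cube([2617, 118, 25]);


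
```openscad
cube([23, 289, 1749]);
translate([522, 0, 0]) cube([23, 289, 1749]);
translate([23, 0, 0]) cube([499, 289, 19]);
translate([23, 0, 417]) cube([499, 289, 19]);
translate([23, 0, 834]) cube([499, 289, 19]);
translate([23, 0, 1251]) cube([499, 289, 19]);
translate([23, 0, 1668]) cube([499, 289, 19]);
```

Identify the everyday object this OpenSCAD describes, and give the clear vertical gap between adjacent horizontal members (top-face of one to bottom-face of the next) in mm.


A bookshelf. The clear shelf gap is 398 mm.

Two tall side panels with 5 horizontal boards between them — a bookshelf. The first two shelf undersides are at z = 0 and z = 417; with shelf thickness 19, the clear gap is 417 − 0 − 19 = 398 mm.


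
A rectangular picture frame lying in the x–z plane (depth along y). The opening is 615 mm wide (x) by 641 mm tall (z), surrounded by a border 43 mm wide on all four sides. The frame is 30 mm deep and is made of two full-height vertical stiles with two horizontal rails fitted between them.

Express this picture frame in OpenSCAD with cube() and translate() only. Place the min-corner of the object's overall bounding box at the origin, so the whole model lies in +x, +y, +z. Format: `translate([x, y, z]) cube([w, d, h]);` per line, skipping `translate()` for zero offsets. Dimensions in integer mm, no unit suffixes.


cube([43, 30, 727]);
translate([658, 0, 0]) cube([43, 30, 727]);
translate([43, 0, 0]) cube([615, 30, 43]);
translate([43, 0, 684]) cube([615, 30, 43]);


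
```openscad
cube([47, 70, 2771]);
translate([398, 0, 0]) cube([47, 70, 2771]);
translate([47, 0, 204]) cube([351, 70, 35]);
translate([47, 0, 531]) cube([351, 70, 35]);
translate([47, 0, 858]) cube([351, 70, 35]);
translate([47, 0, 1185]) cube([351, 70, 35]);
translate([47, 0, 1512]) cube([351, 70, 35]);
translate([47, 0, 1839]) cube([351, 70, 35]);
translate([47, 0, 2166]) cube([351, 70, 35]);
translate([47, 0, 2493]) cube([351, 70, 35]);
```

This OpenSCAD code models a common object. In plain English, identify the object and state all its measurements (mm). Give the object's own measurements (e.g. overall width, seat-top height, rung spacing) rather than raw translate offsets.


A straight ladder. Two 47×70 mm vertical rails, 2771 mm tall, stand 445 mm apart (outside-to-outside) with their front faces coplanar on the −y side. 8 rungs, each 70 mm deep and 35 mm tall, span between the inner faces of the rails, front faces flush with the rails. The lowest rung's underside is at z = 204 mm and rungs are spaced 327 mm apart (underside to underside).


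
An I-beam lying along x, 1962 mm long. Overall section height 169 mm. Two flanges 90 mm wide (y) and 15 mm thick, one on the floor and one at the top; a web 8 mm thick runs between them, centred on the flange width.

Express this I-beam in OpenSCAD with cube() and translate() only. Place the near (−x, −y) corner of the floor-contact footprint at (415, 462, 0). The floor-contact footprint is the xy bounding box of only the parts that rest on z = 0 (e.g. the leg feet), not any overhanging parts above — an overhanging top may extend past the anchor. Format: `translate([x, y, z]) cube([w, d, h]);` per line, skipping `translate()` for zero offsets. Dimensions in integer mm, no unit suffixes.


translate([415, 462, 0]) cube([1962, 90, 15]);
translate([415, 503, 15]) cube([1962, 8, 139]);
translate([415, 462, 154]) cube([1962, 90, 15]);


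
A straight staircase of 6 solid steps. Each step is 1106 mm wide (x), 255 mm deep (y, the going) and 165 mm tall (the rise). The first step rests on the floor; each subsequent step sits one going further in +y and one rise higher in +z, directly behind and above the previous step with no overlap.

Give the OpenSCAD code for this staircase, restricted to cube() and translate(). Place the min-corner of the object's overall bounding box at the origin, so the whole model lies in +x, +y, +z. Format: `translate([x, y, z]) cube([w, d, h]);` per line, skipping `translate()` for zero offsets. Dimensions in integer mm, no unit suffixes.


cube([1106, 255, 165]);
translate([0, 255, 165]) cube([1106, 255, 165]);
translate([0, 510, 330]) cube([1106, 255, 165]);
translate([0, 765, 495]) cube([1106, 255, 165]);
translate([0, 1020, 660]) cube([1106, 255, 165]);
translate([0, 1275, 825]) cube([1106, 255, 165]);


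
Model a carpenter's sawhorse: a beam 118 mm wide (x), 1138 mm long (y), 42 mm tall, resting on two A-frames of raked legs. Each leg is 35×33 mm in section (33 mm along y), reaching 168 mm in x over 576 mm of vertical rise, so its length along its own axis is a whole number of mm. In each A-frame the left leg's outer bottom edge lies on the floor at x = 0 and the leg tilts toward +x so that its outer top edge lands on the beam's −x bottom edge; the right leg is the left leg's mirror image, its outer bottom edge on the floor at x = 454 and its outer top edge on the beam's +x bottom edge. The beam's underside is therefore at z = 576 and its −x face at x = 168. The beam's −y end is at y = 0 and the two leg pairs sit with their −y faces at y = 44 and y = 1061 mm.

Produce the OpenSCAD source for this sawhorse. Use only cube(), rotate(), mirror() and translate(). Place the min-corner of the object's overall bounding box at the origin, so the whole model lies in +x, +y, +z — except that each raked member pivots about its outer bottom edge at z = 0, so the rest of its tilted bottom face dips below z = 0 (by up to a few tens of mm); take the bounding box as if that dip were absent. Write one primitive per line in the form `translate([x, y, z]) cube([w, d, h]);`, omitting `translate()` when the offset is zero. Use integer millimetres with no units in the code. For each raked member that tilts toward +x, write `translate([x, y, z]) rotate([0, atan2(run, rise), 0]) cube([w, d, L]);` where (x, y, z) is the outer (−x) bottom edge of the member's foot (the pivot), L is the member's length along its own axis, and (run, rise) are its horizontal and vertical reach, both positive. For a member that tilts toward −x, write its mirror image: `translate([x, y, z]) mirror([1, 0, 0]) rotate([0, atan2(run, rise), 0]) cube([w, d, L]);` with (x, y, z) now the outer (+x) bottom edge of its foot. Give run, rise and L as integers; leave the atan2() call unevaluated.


translate([168, 0, 576]) cube([118, 1138, 42]);
translate([0, 44, 0]) rotate([0, atan2(168, 576), 0]) cube([35, 33, 600]);
translate([454, 44, 0]) mirror([1, 0, 0]) rotate([0, atan2(168, 576), 0]) cube([35, 33, 600]);
translate([0, 1061, 0]) rotate([0, atan2(168, 576), 0]) cube([35, 33, 600]);
translate([454, 1061, 0]) mirror([1, 0, 0]) rotate([0, atan2(168, 576), 0]) cube([35, 33, 600]);


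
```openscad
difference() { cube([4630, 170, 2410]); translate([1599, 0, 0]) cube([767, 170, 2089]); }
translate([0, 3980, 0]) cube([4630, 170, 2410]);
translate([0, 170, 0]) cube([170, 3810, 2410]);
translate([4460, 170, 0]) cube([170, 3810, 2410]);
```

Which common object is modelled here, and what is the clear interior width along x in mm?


A single room. The interior width is 4290 mm.

Four walls enclosing a rectangle with a door in the front wall — a room. Outside width 4630 minus two 170 mm walls gives 4290 mm.


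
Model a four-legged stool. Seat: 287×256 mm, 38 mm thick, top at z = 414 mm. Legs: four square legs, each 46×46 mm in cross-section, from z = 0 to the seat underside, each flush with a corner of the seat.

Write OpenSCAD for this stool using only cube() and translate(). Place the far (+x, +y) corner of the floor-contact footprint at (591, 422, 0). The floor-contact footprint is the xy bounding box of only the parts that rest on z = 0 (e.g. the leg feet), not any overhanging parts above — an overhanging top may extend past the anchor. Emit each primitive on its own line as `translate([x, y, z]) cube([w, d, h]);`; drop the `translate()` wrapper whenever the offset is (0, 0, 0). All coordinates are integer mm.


translate([304, 166, 376]) cube([287, 256, 38]);
translate([304, 166, 0]) cube([46, 46, 376]);
translate([545, 166, 0]) cube([46, 46, 376]);
translate([304, 376, 0]) cube([46, 46, 376]);
translate([545, 376, 0]) cube([46, 46, 376]);


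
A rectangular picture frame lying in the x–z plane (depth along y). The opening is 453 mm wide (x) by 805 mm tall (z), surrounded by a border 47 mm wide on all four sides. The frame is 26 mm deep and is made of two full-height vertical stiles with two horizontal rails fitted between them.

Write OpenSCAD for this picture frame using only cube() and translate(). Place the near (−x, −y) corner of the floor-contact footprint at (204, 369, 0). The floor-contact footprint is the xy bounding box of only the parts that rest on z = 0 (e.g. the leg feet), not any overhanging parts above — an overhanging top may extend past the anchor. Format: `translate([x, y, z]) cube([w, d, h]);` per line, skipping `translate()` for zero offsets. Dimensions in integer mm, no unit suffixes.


translate([204, 369, 0]) cube([47, 26, 899]);
translate([704, 369, 0]) cube([47, 26, 899]);
translate([251, 369, 0]) cube([453, 26, 47]);
translate([251, 369, 852]) cube([453, 26, 47]);


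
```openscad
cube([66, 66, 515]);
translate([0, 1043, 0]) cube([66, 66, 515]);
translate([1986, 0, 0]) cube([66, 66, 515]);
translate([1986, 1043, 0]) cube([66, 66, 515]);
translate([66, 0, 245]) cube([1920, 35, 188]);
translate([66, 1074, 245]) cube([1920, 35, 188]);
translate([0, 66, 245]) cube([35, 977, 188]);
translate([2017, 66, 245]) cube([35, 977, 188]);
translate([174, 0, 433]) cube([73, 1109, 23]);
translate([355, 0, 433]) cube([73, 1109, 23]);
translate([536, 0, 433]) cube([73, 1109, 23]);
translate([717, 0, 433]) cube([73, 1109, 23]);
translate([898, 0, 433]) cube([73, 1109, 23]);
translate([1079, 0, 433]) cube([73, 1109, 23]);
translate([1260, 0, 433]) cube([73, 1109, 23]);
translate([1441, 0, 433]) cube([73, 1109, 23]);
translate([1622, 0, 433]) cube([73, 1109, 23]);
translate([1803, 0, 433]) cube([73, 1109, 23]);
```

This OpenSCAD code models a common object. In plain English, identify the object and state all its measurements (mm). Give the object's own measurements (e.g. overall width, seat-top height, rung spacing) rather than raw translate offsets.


A bed frame 2052 mm long (x) by 1109 mm wide (y). Four 66×66 mm corner posts, 515 mm tall, at the corners of the footprint. Four rails of 35 mm thickness and 188 mm height run between adjacent posts with their undersides at z = 245 mm, their outer faces flush with the outside of the frame (the two x-running rails run between the posts' inner faces; the two y-running rails run between the posts' inner faces). 10 slats, each 73 mm wide (x) and 23 mm thick, lie across the top of the two x-running rails, running the full 1109 mm width of the frame in y; along x they sit between the end posts with a 108 mm gap after the −x posts and between neighbouring slats, leaving 110 mm before the +x posts.


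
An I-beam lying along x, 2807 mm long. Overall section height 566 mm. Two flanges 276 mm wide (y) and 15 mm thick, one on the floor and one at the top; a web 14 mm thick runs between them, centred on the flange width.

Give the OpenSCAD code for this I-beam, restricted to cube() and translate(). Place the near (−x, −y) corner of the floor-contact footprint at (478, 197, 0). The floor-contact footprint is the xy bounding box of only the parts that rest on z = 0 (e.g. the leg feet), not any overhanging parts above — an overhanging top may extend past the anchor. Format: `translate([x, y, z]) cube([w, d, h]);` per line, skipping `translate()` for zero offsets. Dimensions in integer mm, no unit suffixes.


translate([478, 197, 0]) cube([2807, 276, 15]);
translate([478, 328, 15]) cube([2807, 14, 536]);
translate([478, 197, 551]) cube([2807, 276, 15]);


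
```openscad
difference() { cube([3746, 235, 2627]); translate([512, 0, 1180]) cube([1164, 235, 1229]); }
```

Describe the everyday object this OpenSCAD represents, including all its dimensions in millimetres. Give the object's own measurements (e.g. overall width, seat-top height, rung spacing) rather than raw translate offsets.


A wall 3746 mm long (x), 235 mm thick (y), 2627 mm tall, with a rectangular window opening cut through it. The opening is 1164 mm wide and 1229 mm tall; its sill is at z = 1180 mm and its near (−x) edge is 512 mm from the wall's −x end. The opening passes through the full wall thickness.


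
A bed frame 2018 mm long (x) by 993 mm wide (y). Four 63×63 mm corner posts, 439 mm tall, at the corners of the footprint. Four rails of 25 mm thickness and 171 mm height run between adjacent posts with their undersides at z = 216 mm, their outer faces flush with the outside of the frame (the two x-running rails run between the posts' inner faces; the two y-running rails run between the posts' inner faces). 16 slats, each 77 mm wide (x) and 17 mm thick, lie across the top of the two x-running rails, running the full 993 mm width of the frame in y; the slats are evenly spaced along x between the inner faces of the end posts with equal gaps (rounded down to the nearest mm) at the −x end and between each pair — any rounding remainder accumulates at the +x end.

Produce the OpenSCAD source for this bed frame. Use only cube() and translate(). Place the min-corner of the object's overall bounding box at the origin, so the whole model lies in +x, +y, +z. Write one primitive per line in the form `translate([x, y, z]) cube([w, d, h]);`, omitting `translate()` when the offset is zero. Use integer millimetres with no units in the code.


cube([63, 63, 439]);
translate([0, 930, 0]) cube([63, 63, 439]);
translate([1955, 0, 0]) cube([63, 63, 439]);
translate([1955, 930, 0]) cube([63, 63, 439]);
translate([63, 0, 216]) cube([1892, 25, 171]);
translate([63, 968, 216]) cube([1892, 25, 171]);
translate([0, 63, 216]) cube([25, 867, 171]);
translate([1993, 63, 216]) cube([25, 867, 171]);
translate([101, 0, 387]) cube([77, 993, 17]);
translate([216, 0, 387]) cube([77, 993, 17]);
translate([331, 0, 387]) cube([77, 993, 17]);
translate([446, 0, 387]) cube([77, 993, 17]);
translate([561, 0, 387]) cube([77, 993, 17]);
translate([676, 0, 387]) cube([77, 993, 17]);
translate([791, 0, 387]) cube([77, 993, 17]);
translate([906, 0, 387]) cube([77, 993, 17]);
translate([1021, 0, 387]) cube([77, 993, 17]);
translate([1136, 0, 387]) cube([77, 993, 17]);
translate([1251, 0, 387]) cube([77, 993, 17]);
translate([1366, 0, 387]) cube([77, 993, 17]);
translate([1481, 0, 387]) cube([77, 993, 17]);
translate([1596, 0, 387]) cube([77, 993, 17]);
translate([1711, 0, 387]) cube([77, 993, 17]);
translate([1826, 0, 387]) cube([77, 993, 17]);


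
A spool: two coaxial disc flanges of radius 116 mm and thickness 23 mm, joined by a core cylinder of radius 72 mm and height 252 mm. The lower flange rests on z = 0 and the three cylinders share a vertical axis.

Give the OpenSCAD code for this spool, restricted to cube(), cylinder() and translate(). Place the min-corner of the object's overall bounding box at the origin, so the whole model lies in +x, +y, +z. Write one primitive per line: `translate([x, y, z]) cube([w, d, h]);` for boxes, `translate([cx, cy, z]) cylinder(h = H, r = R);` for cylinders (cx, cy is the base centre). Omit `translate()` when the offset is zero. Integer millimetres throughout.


translate([116, 116, 0]) cylinder(h = 23, r = 116);
translate([116, 116, 23]) cylinder(h = 252, r = 72);
translate([116, 116, 275]) cylinder(h = 23, r = 116);


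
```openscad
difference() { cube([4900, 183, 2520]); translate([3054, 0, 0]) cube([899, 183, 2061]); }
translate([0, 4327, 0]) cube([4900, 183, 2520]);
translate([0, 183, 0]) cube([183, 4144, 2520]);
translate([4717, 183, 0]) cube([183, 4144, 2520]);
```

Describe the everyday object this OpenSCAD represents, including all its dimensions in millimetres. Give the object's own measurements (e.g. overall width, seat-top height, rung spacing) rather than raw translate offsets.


A single room: four walls, each 2520 mm tall and 183 mm thick, enclosing an outside footprint 4900×4510 mm (x × y), no floor or roof. The front and back walls (−y and +y sides) run the full x-width; the side walls fit between their inner faces. A door opening 899 mm wide and 2061 mm tall is cut through the front wall from the floor up, its −x edge 3054 mm from the wall's −x end.


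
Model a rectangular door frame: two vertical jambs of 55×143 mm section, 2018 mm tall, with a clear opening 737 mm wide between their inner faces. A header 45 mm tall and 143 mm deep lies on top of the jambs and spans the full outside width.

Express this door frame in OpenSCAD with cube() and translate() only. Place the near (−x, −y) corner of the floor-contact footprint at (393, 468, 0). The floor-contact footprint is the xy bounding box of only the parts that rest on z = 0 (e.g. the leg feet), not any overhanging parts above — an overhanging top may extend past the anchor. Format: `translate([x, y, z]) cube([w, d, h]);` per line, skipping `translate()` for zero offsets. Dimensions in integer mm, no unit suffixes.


translate([393, 468, 0]) cube([55, 143, 2018]);
translate([1185, 468, 0]) cube([55, 143, 2018]);
translate([393, 468, 2018]) cube([847, 143, 45]);


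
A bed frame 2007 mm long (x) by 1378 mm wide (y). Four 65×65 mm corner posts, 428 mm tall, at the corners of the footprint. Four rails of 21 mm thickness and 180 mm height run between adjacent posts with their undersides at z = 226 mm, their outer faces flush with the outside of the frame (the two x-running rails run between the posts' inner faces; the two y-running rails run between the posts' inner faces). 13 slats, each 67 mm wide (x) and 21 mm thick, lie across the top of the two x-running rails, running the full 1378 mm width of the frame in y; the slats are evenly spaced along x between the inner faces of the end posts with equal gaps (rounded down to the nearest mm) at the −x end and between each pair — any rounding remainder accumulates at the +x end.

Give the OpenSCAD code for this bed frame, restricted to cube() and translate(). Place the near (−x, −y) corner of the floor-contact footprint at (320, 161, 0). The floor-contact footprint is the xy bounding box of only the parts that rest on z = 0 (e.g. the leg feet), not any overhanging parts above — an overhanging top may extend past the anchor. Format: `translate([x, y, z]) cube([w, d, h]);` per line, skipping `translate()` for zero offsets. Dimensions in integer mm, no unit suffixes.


translate([320, 161, 0]) cube([65, 65, 428]);
translate([320, 1474, 0]) cube([65, 65, 428]);
translate([2262, 161, 0]) cube([65, 65, 428]);
translate([2262, 1474, 0]) cube([65, 65, 428]);
translate([385, 161, 226]) cube([1877, 21, 180]);
translate([385, 1518, 226]) cube([1877, 21, 180]);
translate([320, 226, 226]) cube([21, 1248, 180]);
translate([2306, 226, 226]) cube([21, 1248, 180]);
translate([456, 161, 406]) cube([67, 1378, 21]);
translate([594, 161, 406]) cube([67, 1378, 21]);
translate([732, 161, 406]) cube([67, 1378, 21]);
translate([870, 161, 406]) cube([67, 1378, 21]);
translate([1008, 161, 406]) cube([67, 1378, 21]);
translate([1146, 161, 406]) cube([67, 1378, 21]);
translate([1284, 161, 406]) cube([67, 1378, 21]);
translate([1422, 161, 406]) cube([67, 1378, 21]);
translate([1560, 161, 406]) cube([67, 1378, 21]);
translate([1698, 161, 406]) cube([67, 1378, 21]);
translate([1836, 161, 406]) cube([67, 1378, 21]);
translate([1974, 161, 406]) cube([67, 1378, 21]);
translate([2112, 161, 406]) cube([67, 1378, 21]);


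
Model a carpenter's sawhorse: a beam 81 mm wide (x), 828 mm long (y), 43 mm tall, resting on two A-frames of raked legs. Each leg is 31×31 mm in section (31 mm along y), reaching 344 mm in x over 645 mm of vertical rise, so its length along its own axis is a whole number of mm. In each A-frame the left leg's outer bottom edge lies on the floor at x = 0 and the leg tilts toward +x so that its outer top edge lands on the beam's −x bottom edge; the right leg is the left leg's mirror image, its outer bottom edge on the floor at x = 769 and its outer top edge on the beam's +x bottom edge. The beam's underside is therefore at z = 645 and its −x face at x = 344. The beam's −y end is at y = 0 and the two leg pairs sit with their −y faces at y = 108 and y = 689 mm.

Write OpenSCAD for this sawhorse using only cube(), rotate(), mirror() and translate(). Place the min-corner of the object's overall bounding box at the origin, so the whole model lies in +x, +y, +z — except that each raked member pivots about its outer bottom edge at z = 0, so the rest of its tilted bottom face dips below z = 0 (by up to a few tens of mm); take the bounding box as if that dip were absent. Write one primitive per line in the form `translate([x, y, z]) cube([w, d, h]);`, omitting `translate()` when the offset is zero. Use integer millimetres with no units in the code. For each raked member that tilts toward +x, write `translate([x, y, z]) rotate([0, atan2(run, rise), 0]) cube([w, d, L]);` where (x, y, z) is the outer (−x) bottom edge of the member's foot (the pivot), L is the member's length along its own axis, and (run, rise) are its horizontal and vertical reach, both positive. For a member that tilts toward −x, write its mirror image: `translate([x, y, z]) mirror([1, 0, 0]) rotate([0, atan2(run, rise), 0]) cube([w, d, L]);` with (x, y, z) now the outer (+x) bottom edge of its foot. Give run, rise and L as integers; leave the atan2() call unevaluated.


translate([344, 0, 645]) cube([81, 828, 43]);
translate([0, 108, 0]) rotate([0, atan2(344, 645), 0]) cube([31, 31, 731]);
translate([769, 108, 0]) mirror([1, 0, 0]) rotate([0, atan2(344, 645), 0]) cube([31, 31, 731]);
translate([0, 689, 0]) rotate([0, atan2(344, 645), 0]) cube([31, 31, 731]);
translate([769, 689, 0]) mirror([1, 0, 0]) rotate([0, atan2(344, 645), 0]) cube([31, 31, 731]);


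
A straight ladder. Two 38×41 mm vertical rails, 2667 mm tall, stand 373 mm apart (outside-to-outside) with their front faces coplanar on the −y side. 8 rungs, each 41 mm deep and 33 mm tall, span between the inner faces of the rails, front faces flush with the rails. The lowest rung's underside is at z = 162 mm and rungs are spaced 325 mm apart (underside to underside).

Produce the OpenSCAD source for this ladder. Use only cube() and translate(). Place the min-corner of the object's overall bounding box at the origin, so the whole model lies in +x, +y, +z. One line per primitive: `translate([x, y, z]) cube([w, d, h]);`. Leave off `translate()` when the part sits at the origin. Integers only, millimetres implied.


// rung span = 373 - 2*38 = 297
// rung[k] z = 162 + k*325
cube([38, 41, 2667]);
translate([335, 0, 0]) cube([38, 41, 2667]);
translate([38, 0, 162]) cube([297, 41, 33]);
translate([38, 0, 487]) cube([297, 41, 33]);
translate([38, 0, 812]) cube([297, 41, 33]);
translate([38, 0, 1137]) cube([297, 41, 33]);
translate([38, 0, 1462]) cube([297, 41, 33]);
translate([38, 0, 1787]) cube([297, 41, 33]);
translate([38, 0, 2112]) cube([297, 41, 33]);
translate([38, 0, 2437]) cube([297, 41, 33]);


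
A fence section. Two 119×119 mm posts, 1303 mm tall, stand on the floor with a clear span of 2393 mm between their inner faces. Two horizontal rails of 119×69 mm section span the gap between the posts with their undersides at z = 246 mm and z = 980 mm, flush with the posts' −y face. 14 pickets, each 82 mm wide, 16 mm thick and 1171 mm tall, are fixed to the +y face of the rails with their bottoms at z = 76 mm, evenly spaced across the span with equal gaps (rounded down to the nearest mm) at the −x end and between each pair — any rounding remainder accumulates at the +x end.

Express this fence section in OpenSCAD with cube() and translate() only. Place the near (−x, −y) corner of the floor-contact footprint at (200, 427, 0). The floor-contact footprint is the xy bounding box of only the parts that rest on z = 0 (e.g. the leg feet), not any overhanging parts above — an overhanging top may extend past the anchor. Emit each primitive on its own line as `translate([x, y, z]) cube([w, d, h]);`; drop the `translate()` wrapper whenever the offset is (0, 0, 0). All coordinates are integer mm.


translate([200, 427, 0]) cube([119, 119, 1303]);
translate([2712, 427, 0]) cube([119, 119, 1303]);
translate([319, 427, 246]) cube([2393, 119, 69]);
translate([319, 427, 980]) cube([2393, 119, 69]);
translate([402, 546, 76]) cube([82, 16, 1171]);
translate([567, 546, 76]) cube([82, 16, 1171]);
translate([732, 546, 76]) cube([82, 16, 1171]);
translate([897, 546, 76]) cube([82, 16, 1171]);
translate([1062, 546, 76]) cube([82, 16, 1171]);
translate([1227, 546, 76]) cube([82, 16, 1171]);
translate([1392, 546, 76]) cube([82, 16, 1171]);
translate([1557, 546, 76]) cube([82, 16, 1171]);
translate([1722, 546, 76]) cube([82, 16, 1171]);
translate([1887, 546, 76]) cube([82, 16, 1171]);
translate([2052, 546, 76]) cube([82, 16, 1171]);
translate([2217, 546, 76]) cube([82, 16, 1171]);
translate([2382, 546, 76]) cube([82, 16, 1171]);
translate([2547, 546, 76]) cube([82, 16, 1171]);


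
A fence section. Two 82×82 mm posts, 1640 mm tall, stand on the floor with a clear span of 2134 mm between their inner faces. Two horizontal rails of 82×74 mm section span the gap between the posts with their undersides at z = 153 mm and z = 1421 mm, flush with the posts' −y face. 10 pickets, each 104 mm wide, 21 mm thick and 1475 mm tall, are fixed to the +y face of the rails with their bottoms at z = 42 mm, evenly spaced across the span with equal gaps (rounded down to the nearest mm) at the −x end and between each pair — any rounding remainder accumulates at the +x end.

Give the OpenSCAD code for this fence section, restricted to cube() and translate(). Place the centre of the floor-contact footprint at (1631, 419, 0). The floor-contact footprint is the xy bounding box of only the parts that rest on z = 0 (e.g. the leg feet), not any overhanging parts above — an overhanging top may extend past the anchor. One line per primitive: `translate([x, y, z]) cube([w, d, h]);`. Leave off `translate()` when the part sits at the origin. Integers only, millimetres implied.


translate([482, 378, 0]) cube([82, 82, 1640]);
translate([2698, 378, 0]) cube([82, 82, 1640]);
translate([564, 378, 153]) cube([2134, 82, 74]);
translate([564, 378, 1421]) cube([2134, 82, 74]);
translate([663, 460, 42]) cube([104, 21, 1475]);
translate([866, 460, 42]) cube([104, 21, 1475]);
translate([1069, 460, 42]) cube([104, 21, 1475]);
translate([1272, 460, 42]) cube([104, 21, 1475]);
translate([1475, 460, 42]) cube([104, 21, 1475]);
translate([1678, 460, 42]) cube([104, 21, 1475]);
translate([1881, 460, 42]) cube([104, 21, 1475]);
translate([2084, 460, 42]) cube([104, 21, 1475]);
translate([2287, 460, 42]) cube([104, 21, 1475]);
translate([2490, 460, 42]) cube([104, 21, 1475]);
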